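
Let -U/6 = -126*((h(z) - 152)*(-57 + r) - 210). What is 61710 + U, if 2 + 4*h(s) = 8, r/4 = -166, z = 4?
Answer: 81936888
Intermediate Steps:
r = -664 (r = 4*(-166) = -664)
h(s) = 3/2 (h(s) = -½ + (¼)*8 = -½ + 2 = 3/2)
U = 81875178 (U = -(-756)*((3/2 - 152)*(-57 - 664) - 210) = -(-756)*(-301/2*(-721) - 210) = -(-756)*(217021/2 - 210) = -(-756)*216601/2 = -6*(-13645863) = 81875178)
61710 + U = 61710 + 81875178 = 81936888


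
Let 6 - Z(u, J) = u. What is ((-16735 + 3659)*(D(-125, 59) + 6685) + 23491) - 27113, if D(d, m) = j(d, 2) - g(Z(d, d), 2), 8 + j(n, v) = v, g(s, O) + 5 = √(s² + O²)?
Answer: -87403606 + 13076*√17165 ≈ -8.5690e+7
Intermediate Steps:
Z(u, J) = 6 - u
g(s, O) = -5 + √(O² + s²) (g(s, O) = -5 + √(s² + O²) = -5 + √(O² + s²))
j(n, v) = -8 + v
D(d, m) = -1 - √(4 + (6 - d)²) (D(d, m) = (-8 + 2) - (-5 + √(2² + (6 - d)²)) = -6 - (-5 + √(4 + (6 - d)²)) = -6 + (5 - √(4 + (6 - d)²)) = -1 - √(4 + (6 - d)²))
((-16735 + 3659)*(D(-125, 59) + 6685) + 23491) - 27113 = ((-16735 + 3659)*((-1 - √(4 + (-6 - 125)²)) + 6685) + 23491) - 27113 = (-13076*((-1 - √(4 + (-131)²)) + 6685) + 23491) - 27113 = (-13076*((-1 - √(4 + 17161)) + 6685) + 23491) - 27113 = (-13076*((-1 - √17165) + 6685) + 23491) - 27113 = (-13076*(6684 - √17165) + 23491) - 27113 = ((-87399984 + 13076*√17165) + 23491) - 27113 = (-87376493 + 13076*√17165) - 27113 = -87403606 + 13076*√17165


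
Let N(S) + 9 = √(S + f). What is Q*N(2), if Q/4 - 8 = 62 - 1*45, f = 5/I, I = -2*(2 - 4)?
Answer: -900 + 50*√13 ≈ -719.72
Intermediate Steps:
I = 4 (I = -2*(-2) = 4)
f = 5/4 ≈ 1.2500
Q = 100 (Q = 32 + 4*(62 - 1*45) = 32 + 4*(62 - 45) = 32 + 4*17 = 32 + 68 = 100)
N(S) = -9 + √(5/4 + S) (N(S) = -9 + √(S + 5/4) = -9 + √(5/4 + S))
Q*N(2) = 100*(-9 + √(5 + 4*2)/2) = 100*(-9 + √(5 + 8)/2) = 100*(-9 + √13/2) = -900 + 50*√13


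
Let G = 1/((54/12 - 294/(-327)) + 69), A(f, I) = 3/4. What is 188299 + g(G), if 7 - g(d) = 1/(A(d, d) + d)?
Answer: 9326542998/49529 ≈ 1.8830e+5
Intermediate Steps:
A(f, I) = ¾ (A(f, I) = 3*(¼) = ¾)
G = 218/16219 (G = 1/((54*(1/12) - 294*(-1/327)) + 69) = 1/((9/2 + 98/109) + 69) = 1/(1177/218 + 69) = 1/(16219/218) = 218/16219 ≈ 0.013441)
g(d) = 7 - 1/(¾ + d)
188299 + g(G) = 188299 + (17 + 28*(218/16219))/(3 + 4*(218/16219)) = 188299 + (17 + 872/2317)/(3 + 872/16219) = 188299 + (40261/2317)/(49529/16219) = 188299 + (16219/49529)*(40261/2317) = 188299 + 281827/49529 = 9326542998/49529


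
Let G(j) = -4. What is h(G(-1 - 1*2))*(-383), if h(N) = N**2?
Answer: -6128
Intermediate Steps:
h(G(-1 - 1*2))*(-383) = (-4)**2*(-383) = 16*(-383) = -6128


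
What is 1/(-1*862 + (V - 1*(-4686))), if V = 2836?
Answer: 1/6660 ≈ 0.00015015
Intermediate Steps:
1/(-1*862 + (V - 1*(-4686))) = 1/(-1*862 + (2836 - 1*(-4686))) = 1/(-862 + (2836 + 4686)) = 1/(-862 + 7522) = 1/6660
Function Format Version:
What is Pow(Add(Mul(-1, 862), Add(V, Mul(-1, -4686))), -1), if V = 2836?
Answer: Rational(1, 6660) ≈ 0.00015015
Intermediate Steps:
Pow(Add(Mul(-1, 862), Add(V, Mul(-1, -4686))), -1) = Pow(Add(Mul(-1, 862), Add(2836, Mul(-1, -4686))), -1) = Pow(Add(-862, Add(2836, 4686)), -1) = Pow(Add(-862, 7522), -1) = Pow(6660, -1) = Rational(1, 6660)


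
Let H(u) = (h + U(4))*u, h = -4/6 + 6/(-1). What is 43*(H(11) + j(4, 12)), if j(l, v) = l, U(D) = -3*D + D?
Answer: -20296/3 ≈ -6765.3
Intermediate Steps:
U(D) = -2*D
h = -20/3 (h = -4*⅙ + 6*(-1) = -⅔ - 6 = -20/3 ≈ -6.6667)
H(u) = -44*u/3 (H(u) = (-20/3 - 2*4)*u = (-20/3 - 8)*u = -44*u/3)
43*(H(11) + j(4, 12)) = 43*(-44/3*11 + 4) = 43*(-484/3 + 4) = 43*(-472/3) = -20296/3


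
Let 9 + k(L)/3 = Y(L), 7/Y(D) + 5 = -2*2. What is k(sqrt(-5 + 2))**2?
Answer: 7744/9 ≈ 860.44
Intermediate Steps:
Y(D) = -7/9 (Y(D) = 7/(-5 - 2*2) = 7/(-5 - 4) = 7/(-9) = 7*(-1/9) = -7/9)
k(L) = -88/3 (k(L) = -27 + 3*(-7/9) = -27 - 7/3 = -88/3)
k(sqrt(-5 + 2))**2 = (-88/3)**2 = 7744/9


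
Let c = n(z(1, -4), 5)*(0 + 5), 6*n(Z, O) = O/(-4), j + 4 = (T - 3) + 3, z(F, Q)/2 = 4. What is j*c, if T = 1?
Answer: 25/8 ≈ 3.1250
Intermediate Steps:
z(F, Q) = 8 (z(F, Q) = 2*4 = 8)
j = -3 (j = -4 + ((1 - 3) + 3) = -4 + (-2 + 3) = -4 + 1 = -3)
n(Z, O) = -O/24 (n(Z, O) = (O/(-4))/6 = (O*(-¼))/6 = (-O/4)/6 = -O/24)
c = -25/24 (c = (-1/24*5)*(0 + 5) = -5/24*5 = -25/24 ≈ -1.0417)
j*c = -3*(-25/24) = 25/8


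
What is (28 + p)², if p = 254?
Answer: 79524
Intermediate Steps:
(28 + p)² = (28 + 254)² = 282² = 79524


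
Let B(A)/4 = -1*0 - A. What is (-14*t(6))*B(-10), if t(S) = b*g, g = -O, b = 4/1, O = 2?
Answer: 4480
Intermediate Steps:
b = 4 (b = 4*1 = 4)
g = -2 (g = -1*2 = -2)
B(A) = -4*A (B(A) = 4*(-1*0 - A) = 4*(0 - A) = 4*(-A) = -4*A)
t(S) = -8 (t(S) = 4*(-2) = -8)
(-14*t(6))*B(-10) = (-14*(-8))*(-4*(-10)) = 112*40 = 4480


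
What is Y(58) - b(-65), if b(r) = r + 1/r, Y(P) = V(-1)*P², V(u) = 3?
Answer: 660206/65 ≈ 10157.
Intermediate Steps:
Y(P) = 3*P²
Y(58) - b(-65) = 3*58² - (-65 + 1/(-65)) = 3*3364 - (-65 - 1/65) = 10092 - 1*(-4226/65) = 10092 + 4226/65 = 660206/65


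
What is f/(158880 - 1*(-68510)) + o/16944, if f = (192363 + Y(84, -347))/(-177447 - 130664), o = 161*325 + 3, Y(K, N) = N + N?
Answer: 114567737925487/37097490273555 ≈ 3.0883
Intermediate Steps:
Y(K, N) = 2*N
o = 52328 (o = 52325 + 3 = 52328)
f = -191669/308111 (f = (192363 + 2*(-347))/(-177447 - 130664) = (192363 - 694)/(-308111) = 191669*(-1/308111) = -191669/308111 ≈ -0.62208)
f/(158880 - 1*(-68510)) + o/16944 = -191669/(308111*(158880 - 1*(-68510))) + 52328/16944 = -191669/(308111*(158880 + 68510)) + 52328*(1/16944) = -191669/308111/227390 + 6541/2118 = -191669/308111*1/227390 + 6541/2118 = -191669/70061360290 + 6541/2118 = 114567737925487/37097490273555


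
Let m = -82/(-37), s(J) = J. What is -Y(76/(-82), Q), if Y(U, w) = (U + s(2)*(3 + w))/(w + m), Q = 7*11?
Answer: -80438/40057 ≈ -2.0081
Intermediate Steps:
Q = 77
m = 82/37 (m = -82*(-1/37) = 82/37 ≈ 2.2162)
Y(U, w) = (6 + U + 2*w)/(82/37 + w) (Y(U, w) = (U + 2*(3 + w))/(w + 82/37) = (U + (6 + 2*w))/(82/37 + w) = (6 + U + 2*w)/(82/37 + w))
-Y(76/(-82), Q) = -37*(6 + 76/(-82) + 2*77)/(82 + 37*77) = -37*(6 + 76*(-1/82) + 154)/(82 + 2849) = -37*(6 - 38/41 + 154)/2931 = -37*6522/(2931*41) = -1*80438/40057 = -80438/40057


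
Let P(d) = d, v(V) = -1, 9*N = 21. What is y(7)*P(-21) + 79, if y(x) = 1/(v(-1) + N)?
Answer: 253/4 ≈ 63.250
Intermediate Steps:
N = 7/3 (N = (⅑)*21 = 7/3 ≈ 2.3333)
y(x) = ¾ (y(x) = 1/(-1 + 7/3) = 1/(4/3) = ¾)
y(7)*P(-21) + 79 = (¾)*(-21) + 79 = -63/4 + 79 = 253/4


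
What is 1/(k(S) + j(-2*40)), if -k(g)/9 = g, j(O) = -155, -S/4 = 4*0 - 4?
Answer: -1/299 ≈ -0.0033445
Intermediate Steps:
S = 16 (S = -4*(4*0 - 4) = -4*(0 - 4) = -4*(-4) = 16)
k(g) = -9*g
1/(k(S) + j(-2*40)) = 1/(-9*16 - 155) = 1/(-144 - 155) = 1/(-299) = -1/299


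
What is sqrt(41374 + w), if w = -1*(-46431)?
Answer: sqrt(87805) ≈ 296.32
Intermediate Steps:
w = 46431
sqrt(41374 + w) = sqrt(41374 + 46431) = sqrt(87805)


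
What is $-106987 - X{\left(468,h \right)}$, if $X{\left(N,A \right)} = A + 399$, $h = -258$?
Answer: $-107128$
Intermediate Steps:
$X{\left(N,A \right)} = 399 + A$
$-106987 - X{\left(468,h \right)} = -106987 - \left(399 - 258\right) = -106987 - 141 = -107128$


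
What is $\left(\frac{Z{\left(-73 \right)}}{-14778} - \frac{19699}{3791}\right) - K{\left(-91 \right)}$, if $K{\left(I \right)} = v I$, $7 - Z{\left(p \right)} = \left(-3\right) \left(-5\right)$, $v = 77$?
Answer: $\frac{196132434146}{28011699} \approx 7001.8$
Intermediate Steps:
$Z{\left(p \right)} = -8$ ($Z{\left(p \right)} = 7 - \left(-3\right) \left(-5\right) = 7 - 15 = -8$)
$K{\left(I \right)} = 77 I$
$\left(\frac{Z{\left(-73 \right)}}{-14778} - \frac{19699}{3791}\right) - K{\left(-91 \right)} = \left(- \frac{8}{-14778} - \frac{19699}{3791}\right) - 77 \left(-91\right) = \left(\left(-8\right) \left(- \frac{1}{14778}\right) - \frac{19699}{3791}\right) - -7007 = \left(\frac{4}{7389} - \frac{19699}{3791}\right) + 7007 = - \frac{145540747}{28011699} + 7007 = \frac{196132434146}{28011699}$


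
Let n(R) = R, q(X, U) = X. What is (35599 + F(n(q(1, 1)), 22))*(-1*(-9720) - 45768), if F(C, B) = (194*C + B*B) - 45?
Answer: -1306091136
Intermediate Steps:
F(C, B) = -45 + B**2 + 194*C (F(C, B) = (194*C + B**2) - 45 = (B**2 + 194*C) - 45 = -45 + B**2 + 194*C)
(35599 + F(n(q(1, 1)), 22))*(-1*(-9720) - 45768) = (35599 + (-45 + 22**2 + 194*1))*(-1*(-9720) - 45768) = (35599 + (-45 + 484 + 194))*(9720 - 45768) = (35599 + 633)*(-36048) = 36232*(-36048) = -1306091136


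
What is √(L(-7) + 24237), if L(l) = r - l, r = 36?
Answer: 2*√6070 ≈ 155.82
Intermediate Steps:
L(l) = 36 - l
√(L(-7) + 24237) = √((36 - 1*(-7)) + 24237) = √((36 + 7) + 24237) = √(43 + 24237) = √24280 = 2*√6070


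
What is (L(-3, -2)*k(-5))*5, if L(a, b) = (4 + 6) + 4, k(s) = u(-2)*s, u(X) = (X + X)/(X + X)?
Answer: -350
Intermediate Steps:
u(X) = 1 (u(X) = (2*X)/((2*X)) = (2*X)*(1/(2*X)) = 1)
k(s) = s (k(s) = 1*s = s)
L(a, b) = 14 (L(a, b) = 10 + 4 = 14)
(L(-3, -2)*k(-5))*5 = (14*(-5))*5 = -70*5 = -350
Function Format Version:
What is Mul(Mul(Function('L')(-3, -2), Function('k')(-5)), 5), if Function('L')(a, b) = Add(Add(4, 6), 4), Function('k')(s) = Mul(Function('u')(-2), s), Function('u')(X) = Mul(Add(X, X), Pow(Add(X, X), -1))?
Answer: -350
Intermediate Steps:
Function('u')(X) = 1 (Function('u')(X) = Mul(Mul(2, X), Pow(Mul(2, X), -1)) = Mul(Mul(2, X), Mul(Rational(1, 2), Pow(X, -1))) = 1)
Function('k')(s) = s (Function('k')(s) = Mul(1, s) = s)
Function('L')(a, b) = 14 (Function('L')(a, b) = Add(10, 4) = 14)
Mul(Mul(Function('L')(-3, -2), Function('k')(-5)), 5) = Mul(Mul(14, -5), 5) = Mul(-70, 5) = -350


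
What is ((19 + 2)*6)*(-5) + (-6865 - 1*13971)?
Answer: -21466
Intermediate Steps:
((19 + 2)*6)*(-5) + (-6865 - 1*13971) = (21*6)*(-5) + (-6865 - 13971) = 126*(-5) - 20836 = -630 - 20836 = -21466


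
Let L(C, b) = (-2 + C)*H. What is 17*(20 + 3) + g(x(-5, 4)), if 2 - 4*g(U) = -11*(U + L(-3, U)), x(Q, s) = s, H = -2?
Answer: 430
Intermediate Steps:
L(C, b) = 4 - 2*C (L(C, b) = (-2 + C)*(-2) = 4 - 2*C)
g(U) = 28 + 11*U/4 (g(U) = 1/2 - (-11)*(U + (4 - 2*(-3)))/4 = 1/2 - (-11)*(U + (4 + 6))/4 = 1/2 - (-11)*(U + 10)/4 = 1/2 - (-11)*(10 + U)/4 = 1/2 - (-110 - 11*U)/4 = 1/2 + (55/2 + 11*U/4) = 28 + 11*U/4)
17*(20 + 3) + g(x(-5, 4)) = 17*(20 + 3) + (28 + (11/4)*4) = 17*23 + (28 + 11) = 391 + 39 = 430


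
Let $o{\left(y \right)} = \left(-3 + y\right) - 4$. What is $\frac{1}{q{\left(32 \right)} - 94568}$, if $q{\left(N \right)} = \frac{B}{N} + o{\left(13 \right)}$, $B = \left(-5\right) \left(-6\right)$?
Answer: $- \frac{16}{1512977} \approx -1.0575 \cdot 10^{-5}$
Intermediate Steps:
$o{\left(y \right)} = -7 + y$
$B = 30$
$q{\left(N \right)} = 6 + \frac{30}{N}$ ($q{\left(N \right)} = \frac{30}{N} + \left(-7 + 13\right) = \frac{30}{N} + 6 = 6 + \frac{30}{N}$)
$\frac{1}{q{\left(32 \right)} - 94568} = \frac{1}{\left(6 + \frac{30}{32}\right) - 94568} = \frac{1}{\left(6 + 30 \cdot \frac{1}{32}\right) - 94568} = \frac{1}{\left(6 + \frac{15}{16}\right) - 94568} = \frac{1}{\frac{111}{16} - 94568} = \frac{1}{- \frac{1512977}{16}} = - \frac{16}{1512977}$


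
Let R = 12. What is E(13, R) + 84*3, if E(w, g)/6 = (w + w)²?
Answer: 4308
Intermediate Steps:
E(w, g) = 24*w² (E(w, g) = 6*(w + w)² = 6*(2*w)² = 6*(4*w²) = 24*w²)
E(13, R) + 84*3 = 24*13² + 84*3 = 24*169 + 252 = 4056 + 252 = 4308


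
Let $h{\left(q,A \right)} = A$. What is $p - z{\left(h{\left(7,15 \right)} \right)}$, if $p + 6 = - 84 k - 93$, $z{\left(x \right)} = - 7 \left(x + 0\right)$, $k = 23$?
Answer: $-1926$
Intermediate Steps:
$z{\left(x \right)} = - 7 x$
$p = -2031$ ($p = -6 - 2025 = -2031$)
$p - z{\left(h{\left(7,15 \right)} \right)} = -2031 - \left(-7\right) 15 = -2031 - -105 = -2031 + 105 = -1926$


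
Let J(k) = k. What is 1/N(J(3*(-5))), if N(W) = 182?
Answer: 1/182 ≈ 0.0054945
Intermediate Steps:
1/N(J(3*(-5))) = 1/182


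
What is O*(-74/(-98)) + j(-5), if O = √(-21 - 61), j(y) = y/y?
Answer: 1 + 37*I*√82/49 ≈ 1.0 + 6.8377*I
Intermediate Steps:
j(y) = 1
O = I*√82 (O = √(-82) = I*√82 ≈ 9.0554*I)
O*(-74/(-98)) + j(-5) = (I*√82)*(-74/(-98)) + 1 = (I*√82)*(-74*(-1/98)) + 1 = (I*√82)*(37/49) + 1 = 37*I*√82/49 + 1 = 1 + 37*I*√82/49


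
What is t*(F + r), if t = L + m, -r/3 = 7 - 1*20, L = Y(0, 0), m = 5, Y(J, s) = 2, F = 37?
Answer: 532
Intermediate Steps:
L = 2
r = 39 (r = -3*(7 - 1*20) = -3*(7 - 20) = -3*(-13) = 39)
t = 7 (t = 2 + 5 = 7)
t*(F + r) = 7*(37 + 39) = 7*76 = 532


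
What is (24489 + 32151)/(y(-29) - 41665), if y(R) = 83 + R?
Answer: -56640/41611 ≈ -1.3612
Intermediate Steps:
(24489 + 32151)/(y(-29) - 41665) = (24489 + 32151)/((83 - 29) - 41665) = 56640/(54 - 41665) = 56640/(-41611) = 56640*(-1/41611) = -56640/41611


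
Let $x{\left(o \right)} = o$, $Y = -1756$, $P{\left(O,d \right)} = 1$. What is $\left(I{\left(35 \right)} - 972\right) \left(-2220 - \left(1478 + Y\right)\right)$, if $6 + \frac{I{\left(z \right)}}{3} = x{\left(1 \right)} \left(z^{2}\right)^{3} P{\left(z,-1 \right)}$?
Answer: $-10709733608670$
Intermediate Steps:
$I{\left(z \right)} = -18 + 3 z^{6}$ ($I{\left(z \right)} = -18 + 3 \cdot 1 \left(z^{2}\right)^{3} \cdot 1 = -18 + 3 \cdot 1 z^{6} \cdot 1 = -18 + 3 z^{6} \cdot 1 = -18 + 3 z^{6}$)
$\left(I{\left(35 \right)} - 972\right) \left(-2220 - \left(1478 + Y\right)\right) = \left(\left(-18 + 3 \cdot 35^{6}\right) - 972\right) \left(-2220 - -278\right) = \left(\left(-18 + 3 \cdot 1838265625\right) - 972\right) \left(-2220 + \left(-1478 + 1756\right)\right) = \left(\left(-18 + 5514796875\right) - 972\right) \left(-2220 + 278\right) = \left(5514796857 - 972\right) \left(-1942\right) = 5514795885 \left(-1942\right) = -10709733608670$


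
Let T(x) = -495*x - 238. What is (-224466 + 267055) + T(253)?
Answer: -82884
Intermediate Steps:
T(x) = -238 - 495*x
(-224466 + 267055) + T(253) = (-224466 + 267055) + (-238 - 495*253) = 42589 + (-238 - 125235) = 42589 - 125473 = -82884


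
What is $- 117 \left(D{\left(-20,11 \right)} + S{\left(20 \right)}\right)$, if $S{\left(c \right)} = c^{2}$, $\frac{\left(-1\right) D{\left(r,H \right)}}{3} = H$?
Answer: $-42939$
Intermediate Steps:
$D{\left(r,H \right)} = - 3 H$
$- 117 \left(D{\left(-20,11 \right)} + S{\left(20 \right)}\right) = - 117 \left(\left(-3\right) 11 + 20^{2}\right) = - 117 \left(-33 + 400\right) = \left(-117\right) 367 = -42939$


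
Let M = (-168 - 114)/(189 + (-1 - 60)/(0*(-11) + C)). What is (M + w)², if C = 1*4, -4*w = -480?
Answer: 6768681984/483025 ≈ 14013.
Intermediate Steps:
w = 120 (w = -¼*(-480) = 120)
C = 4
M = -1128/695 (M = (-168 - 114)/(189 + (-1 - 60)/(0*(-11) + 4)) = -282/(189 - 61/(0 + 4)) = -282/(189 - 61/4) = -282/695/4 = -282*4/695 = -1128/695 ≈ -1.6230)
(M + w)² = (-1128/695 + 120)² = (82272/695)² = 6768681984/483025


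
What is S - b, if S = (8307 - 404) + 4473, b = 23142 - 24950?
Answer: 14184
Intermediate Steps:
b = -1808
S = 12376 (S = 7903 + 4473 = 12376)
S - b = 12376 - 1*(-1808) = 12376 + 1808 = 14184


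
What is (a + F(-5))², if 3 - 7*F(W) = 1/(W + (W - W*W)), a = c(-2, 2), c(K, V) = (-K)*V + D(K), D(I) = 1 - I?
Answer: 3316041/60025 ≈ 55.244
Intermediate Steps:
c(K, V) = 1 - K - K*V (c(K, V) = (-K)*V + (1 - K) = -K*V + (1 - K) = 1 - K - K*V)
a = 7 (a = 1 - 1*(-2) - 1*(-2)*2 = 1 + 2 + 4 = 7)
F(W) = 3/7 - 1/(7*(-W² + 2*W)) (F(W) = 3/7 - 1/(7*(W + (W - W*W))) = 3/7 - 1/(7*(W + (W - W²))) = 3/7 - 1/(7*(-W² + 2*W)))
(a + F(-5))² = (7 + (⅐)*(1 - 6*(-5) + 3*(-5)²)/(-5*(-2 - 5)))² = (7 + (⅐)*(-⅕)*(1 + 30 + 3*25)/(-7))² = (7 + (⅐)*(-⅕)*(-⅐)*(1 + 30 + 75))² = (7 + (⅐)*(-⅕)*(-⅐)*106)² = (7 + 106/245)² = (1821/245)² = 3316041/60025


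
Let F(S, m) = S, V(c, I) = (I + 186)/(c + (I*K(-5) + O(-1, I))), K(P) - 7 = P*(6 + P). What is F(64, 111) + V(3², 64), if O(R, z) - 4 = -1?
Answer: 921/14 ≈ 65.786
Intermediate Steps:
O(R, z) = 3 (O(R, z) = 4 - 1 = 3)
K(P) = 7 + P*(6 + P)
V(c, I) = (186 + I)/(3 + c + 2*I) (V(c, I) = (I + 186)/(c + (I*(7 + (-5)² + 6*(-5)) + 3)) = (186 + I)/(c + (I*(7 + 25 - 30) + 3)) = (186 + I)/(c + (I*2 + 3)) = (186 + I)/(c + (2*I + 3)) = (186 + I)/(c + (3 + 2*I)) = (186 + I)/(3 + c + 2*I))
F(64, 111) + V(3², 64) = 64 + (186 + 64)/(3 + 3² + 2*64) = 64 + 250/(3 + 9 + 128) = 64 + 250/140 = 64 + (1/140)*250 = 64 + 25/14 = 921/14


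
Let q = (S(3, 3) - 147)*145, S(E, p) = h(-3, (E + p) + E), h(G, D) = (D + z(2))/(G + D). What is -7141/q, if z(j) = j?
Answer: 42846/126295 ≈ 0.33925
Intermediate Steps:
h(G, D) = (2 + D)/(D + G) (h(G, D) = (D + 2)/(G + D) = (2 + D)/(D + G))
S(E, p) = (2 + p + 2*E)/(-3 + p + 2*E) (S(E, p) = (2 + ((E + p) + E))/(((E + p) + E) - 3) = (2 + (p + 2*E))/((p + 2*E) - 3) = (2 + p + 2*E)/(-3 + p + 2*E))
q = -126295/6 (q = ((2 + 3 + 2*3)/(-3 + 3 + 2*3) - 147)*145 = ((2 + 3 + 6)/(-3 + 3 + 6) - 147)*145 = (11/6 - 147)*145 = -871/6*145 = -126295/6 ≈ -21049.)
-7141/q = -7141/(-126295/6) = -7141*(-6/126295) = 42846/126295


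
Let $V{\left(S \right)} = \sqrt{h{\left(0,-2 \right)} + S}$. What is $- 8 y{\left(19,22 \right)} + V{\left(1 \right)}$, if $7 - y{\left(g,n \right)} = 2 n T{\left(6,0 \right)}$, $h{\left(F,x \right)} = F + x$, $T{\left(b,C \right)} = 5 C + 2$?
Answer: $648 + i \approx 648.0 + 1.0 i$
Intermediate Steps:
$T{\left(b,C \right)} = 2 + 5 C$
$V{\left(S \right)} = \sqrt{-2 + S}$ ($V{\left(S \right)} = \sqrt{\left(0 - 2\right) + S} = \sqrt{-2 + S}$)
$y{\left(g,n \right)} = 7 - 4 n$ ($y{\left(g,n \right)} = 7 - 2 n \left(2 + 5 \cdot 0\right) = 7 - 2 n \left(2 + 0\right) = 7 - 2 n 2 = 7 - 4 n$)
$- 8 y{\left(19,22 \right)} + V{\left(1 \right)} = - 8 \left(7 - 88\right) + \sqrt{-2 + 1} = - 8 \left(7 - 88\right) + \sqrt{-1} = \left(-8\right) \left(-81\right) + i = 648 + i$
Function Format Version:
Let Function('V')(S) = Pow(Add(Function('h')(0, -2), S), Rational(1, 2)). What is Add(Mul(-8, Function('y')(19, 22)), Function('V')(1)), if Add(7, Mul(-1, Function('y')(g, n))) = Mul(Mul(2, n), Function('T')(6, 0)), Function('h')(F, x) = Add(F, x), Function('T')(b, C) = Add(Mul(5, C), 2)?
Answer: Add(648, I) ≈ Add(648.00, Mul(1.0000, I))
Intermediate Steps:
Function('T')(b, C) = Add(2, Mul(5, C))
Function('V')(S) = Pow(Add(-2, S), Rational(1, 2)) (Function('V')(S) = Pow(Add(Add(0, -2), S), Rational(1, 2)) = Pow(Add(-2, S), Rational(1, 2)))
Function('y')(g, n) = Add(7, Mul(-4, n)) (Function('y')(g, n) = Add(7, Mul(-1, Mul(Mul(2, n), Add(2, Mul(5, 0))))) = Add(7, Mul(-1, Mul(Mul(2, n), Add(2, 0)))) = Add(7, Mul(-1, Mul(Mul(2, n), 2))) = Add(7, Mul(-1, Mul(4, n))) = Add(7, Mul(-4, n)))
Add(Mul(-8, Function('y')(19, 22)), Function('V')(1)) = Add(Mul(-8, Add(7, Mul(-4, 22))), Pow(Add(-2, 1), Rational(1, 2))) = Add(Mul(-8, Add(7, -88)), Pow(-1, Rational(1, 2))) = Add(Mul(-8, -81), I) = Add(648, I)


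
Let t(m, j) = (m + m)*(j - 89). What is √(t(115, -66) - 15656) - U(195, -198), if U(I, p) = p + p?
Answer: 396 + I*√51306 ≈ 396.0 + 226.51*I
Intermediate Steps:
U(I, p) = 2*p
t(m, j) = 2*m*(-89 + j) (t(m, j) = (2*m)*(-89 + j) = 2*m*(-89 + j))
√(t(115, -66) - 15656) - U(195, -198) = √(2*115*(-89 - 66) - 15656) - 2*(-198) = √(2*115*(-155) - 15656) - 1*(-396) = √(-35650 - 15656) + 396 = √(-51306) + 396 = I*√51306 + 396 = 396 + I*√51306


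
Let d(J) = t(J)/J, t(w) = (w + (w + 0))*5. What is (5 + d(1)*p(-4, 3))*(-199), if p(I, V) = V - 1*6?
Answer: 4975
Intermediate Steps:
p(I, V) = -6 + V (p(I, V) = V - 6 = -6 + V)
t(w) = 10*w (t(w) = (w + w)*5 = (2*w)*5 = 10*w)
d(J) = 10 (d(J) = (10*J)/J = 10)
(5 + d(1)*p(-4, 3))*(-199) = (5 + 10*(-6 + 3))*(-199) = (5 + 10*(-3))*(-199) = (5 - 30)*(-199) = -25*(-199) = 4975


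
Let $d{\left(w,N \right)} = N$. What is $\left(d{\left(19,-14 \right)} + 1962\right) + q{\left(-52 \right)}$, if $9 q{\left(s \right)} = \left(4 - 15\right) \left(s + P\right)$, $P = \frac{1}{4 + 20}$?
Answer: $\frac{434485}{216} \approx 2011.5$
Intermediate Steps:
$P = \frac{1}{24} \approx 0.041667$
$q{\left(s \right)} = - \frac{11}{216} - \frac{11 s}{9}$ ($q{\left(s \right)} = \frac{\left(4 - 15\right) \left(s + \frac{1}{24}\right)}{9} = \frac{\left(-11\right) \left(\frac{1}{24} + s\right)}{9} = \frac{- \frac{11}{24} - 11 s}{9} = - \frac{11}{216} - \frac{11 s}{9}$)
$\left(d{\left(19,-14 \right)} + 1962\right) + q{\left(-52 \right)} = \left(-14 + 1962\right) - - \frac{13717}{216} = 1948 + \left(- \frac{11}{216} + \frac{572}{9}\right) = 1948 + \frac{13717}{216} = \frac{434485}{216}$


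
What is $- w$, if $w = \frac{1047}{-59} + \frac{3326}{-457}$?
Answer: $\frac{674713}{26963} \approx 25.024$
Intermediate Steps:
$w = - \frac{674713}{26963}$ ($w = 1047 \left(- \frac{1}{59}\right) + 3326 \left(- \frac{1}{457}\right) = - \frac{1047}{59} - \frac{3326}{457} = - \frac{674713}{26963} \approx -25.024$)
$- w = \left(-1\right) \left(- \frac{674713}{26963}\right) = \frac{674713}{26963}$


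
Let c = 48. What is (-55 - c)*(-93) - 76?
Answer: 9503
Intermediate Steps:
(-55 - c)*(-93) - 76 = (-55 - 1*48)*(-93) - 76 = (-55 - 48)*(-93) - 76 = -103*(-93) - 76 = 9579 - 76 = 9503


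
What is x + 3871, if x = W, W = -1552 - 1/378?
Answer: 876581/378 ≈ 2319.0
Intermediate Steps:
W = -586657/378 (W = -1552 - 1*1/378 = -1552 - 1/378 = -586657/378 ≈ -1552.0)
x = -586657/378 ≈ -1552.0
x + 3871 = -586657/378 + 3871 = 876581/378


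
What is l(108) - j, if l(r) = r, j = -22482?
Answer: 22590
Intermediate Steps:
l(108) - j = 108 - 1*(-22482) = 108 + 22482 = 22590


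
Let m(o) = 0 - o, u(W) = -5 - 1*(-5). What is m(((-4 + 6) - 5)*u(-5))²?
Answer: 0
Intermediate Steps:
u(W) = 0 (u(W) = -5 + 5 = 0)
m(o) = -o
m(((-4 + 6) - 5)*u(-5))² = (-((-4 + 6) - 5)*0)² = (-(2 - 5)*0)² = (-(-3)*0)² = (-1*0)² = 0² = 0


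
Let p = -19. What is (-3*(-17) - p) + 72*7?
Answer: 574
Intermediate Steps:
(-3*(-17) - p) + 72*7 = (-3*(-17) - 1*(-19)) + 72*7 = (51 + 19) + 504 = 70 + 504 = 574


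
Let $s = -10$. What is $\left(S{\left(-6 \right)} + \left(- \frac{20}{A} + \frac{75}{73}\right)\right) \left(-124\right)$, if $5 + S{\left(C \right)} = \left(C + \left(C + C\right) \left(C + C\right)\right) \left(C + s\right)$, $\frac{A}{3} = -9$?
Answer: $\frac{540433912}{1971} \approx 2.7419 \cdot 10^{5}$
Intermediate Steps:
$A = -27$ ($A = 3 \left(-9\right) = -27$)
$S{\left(C \right)} = -5 + \left(-10 + C\right) \left(C + 4 C^{2}\right)$ ($S{\left(C \right)} = -5 + \left(C + \left(C + C\right) \left(C + C\right)\right) \left(C - 10\right) = -5 + \left(C + 2 C 2 C\right) \left(-10 + C\right) = -5 + \left(C + 4 C^{2}\right) \left(-10 + C\right) = -5 + \left(-10 + C\right) \left(C + 4 C^{2}\right)$)
$\left(S{\left(-6 \right)} + \left(- \frac{20}{A} + \frac{75}{73}\right)\right) \left(-124\right) = \left(\left(-5 - 39 \left(-6\right)^{2} - -60 + 4 \left(-6\right)^{3}\right) + \left(- \frac{20}{-27} + \frac{75}{73}\right)\right) \left(-124\right) = \left(\left(-5 - 1404 + 60 + 4 \left(-216\right)\right) + \left(\left(-20\right) \left(- \frac{1}{27}\right) + 75 \cdot \frac{1}{73}\right)\right) \left(-124\right) = \left(\left(-5 - 1404 + 60 - 864\right) + \left(\frac{20}{27} + \frac{75}{73}\right)\right) \left(-124\right) = \left(-2213 + \frac{3485}{1971}\right) \left(-124\right) = \left(- \frac{4358338}{1971}\right) \left(-124\right) = \frac{540433912}{1971}$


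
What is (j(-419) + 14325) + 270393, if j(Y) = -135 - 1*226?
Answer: 284357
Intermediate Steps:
j(Y) = -361 (j(Y) = -135 - 226 = -361)
(j(-419) + 14325) + 270393 = (-361 + 14325) + 270393 = 13964 + 270393 = 284357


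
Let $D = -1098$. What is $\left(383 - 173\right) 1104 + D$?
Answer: $230742$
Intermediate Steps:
$\left(383 - 173\right) 1104 + D = \left(383 - 173\right) 1104 - 1098 = 210 \cdot 1104 - 1098 = 231840 - 1098 = 230742$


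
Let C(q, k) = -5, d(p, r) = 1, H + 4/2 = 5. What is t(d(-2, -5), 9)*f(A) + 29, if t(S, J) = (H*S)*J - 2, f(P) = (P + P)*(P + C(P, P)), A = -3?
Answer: 1229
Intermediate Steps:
H = 3 (H = -2 + 5 = 3)
f(P) = 2*P*(-5 + P) (f(P) = (P + P)*(P - 5) = (2*P)*(-5 + P) = 2*P*(-5 + P))
t(S, J) = -2 + 3*J*S (t(S, J) = (3*S)*J - 2 = 3*J*S - 2 = -2 + 3*J*S)
t(d(-2, -5), 9)*f(A) + 29 = (-2 + 3*9*1)*(2*(-3)*(-5 - 3)) + 29 = (-2 + 27)*(2*(-3)*(-8)) + 29 = 25*48 + 29 = 1200 + 29 = 1229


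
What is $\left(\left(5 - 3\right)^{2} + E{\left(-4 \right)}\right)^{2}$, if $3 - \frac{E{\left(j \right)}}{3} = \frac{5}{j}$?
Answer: $\frac{4489}{16} \approx 280.56$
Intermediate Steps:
$E{\left(j \right)} = 9 - \frac{15}{j}$ ($E{\left(j \right)} = 9 - 3 \frac{5}{j} = 9 - \frac{15}{j}$)
$\left(\left(5 - 3\right)^{2} + E{\left(-4 \right)}\right)^{2} = \left(\left(5 - 3\right)^{2} + \left(9 - \frac{15}{-4}\right)\right)^{2} = \left(2^{2} + \left(9 - - \frac{15}{4}\right)\right)^{2} = \left(4 + \left(9 + \frac{15}{4}\right)\right)^{2} = \left(4 + \frac{51}{4}\right)^{2} = \left(\frac{67}{4}\right)^{2} = \frac{4489}{16}$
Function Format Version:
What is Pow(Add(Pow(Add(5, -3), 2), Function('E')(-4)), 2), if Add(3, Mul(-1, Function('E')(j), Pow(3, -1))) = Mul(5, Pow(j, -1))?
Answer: Rational(4489, 16) ≈ 280.56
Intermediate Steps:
Function('E')(j) = Add(9, Mul(-15, Pow(j, -1))) (Function('E')(j) = Add(9, Mul(-3, Mul(5, Pow(j, -1)))) = Add(9, Mul(-15, Pow(j, -1))))
Pow(Add(Pow(Add(5, -3), 2), Function('E')(-4)), 2) = Pow(Add(Pow(Add(5, -3), 2), Add(9, Mul(-15, Pow(-4, -1)))), 2) = Pow(Add(Pow(2, 2), Add(9, Mul(-15, Rational(-1, 4)))), 2) = Pow(Add(4, Add(9, Rational(15, 4))), 2) = Pow(Add(4, Rational(51, 4)), 2) = Pow(Rational(67, 4), 2) = Rational(4489, 16)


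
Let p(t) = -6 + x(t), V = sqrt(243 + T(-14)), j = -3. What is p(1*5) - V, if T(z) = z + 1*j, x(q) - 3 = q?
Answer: 2 - sqrt(226) ≈ -13.033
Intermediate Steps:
x(q) = 3 + q
T(z) = -3 + z (T(z) = z + 1*(-3) = z - 3 = -3 + z)
V = sqrt(226) (V = sqrt(243 + (-3 - 14)) = sqrt(243 - 17) = sqrt(226) ≈ 15.033)
p(t) = -3 + t (p(t) = -6 + (3 + t) = -3 + t)
p(1*5) - V = (-3 + 1*5) - sqrt(226) = (-3 + 5) - sqrt(226) = 2 - sqrt(226)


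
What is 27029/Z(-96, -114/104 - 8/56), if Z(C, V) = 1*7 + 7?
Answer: 27029/14 ≈ 1930.6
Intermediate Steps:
Z(C, V) = 14 (Z(C, V) = 7 + 7 = 14)
27029/Z(-96, -114/104 - 8/56) = 27029/14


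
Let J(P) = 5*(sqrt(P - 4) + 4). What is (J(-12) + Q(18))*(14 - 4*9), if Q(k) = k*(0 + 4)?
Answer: -2024 - 440*I ≈ -2024.0 - 440.0*I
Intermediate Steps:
Q(k) = 4*k (Q(k) = k*4 = 4*k)
J(P) = 20 + 5*sqrt(-4 + P) (J(P) = 5*(sqrt(-4 + P) + 4) = 5*(4 + sqrt(-4 + P)) = 20 + 5*sqrt(-4 + P))
(J(-12) + Q(18))*(14 - 4*9) = ((20 + 5*sqrt(-4 - 12)) + 4*18)*(14 - 4*9) = ((20 + 5*sqrt(-16)) + 72)*(14 - 36) = ((20 + 5*(4*I)) + 72)*(-22) = ((20 + 20*I) + 72)*(-22) = (92 + 20*I)*(-22) = -2024 - 440*I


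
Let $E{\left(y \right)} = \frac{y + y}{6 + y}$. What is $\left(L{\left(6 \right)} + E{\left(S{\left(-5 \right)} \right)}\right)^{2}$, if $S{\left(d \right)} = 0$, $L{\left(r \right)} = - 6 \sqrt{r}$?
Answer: $216$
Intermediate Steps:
$E{\left(y \right)} = \frac{2 y}{6 + y}$
$\left(L{\left(6 \right)} + E{\left(S{\left(-5 \right)} \right)}\right)^{2} = \left(- 6 \sqrt{6} + 2 \cdot 0 \frac{1}{6 + 0}\right)^{2} = \left(- 6 \sqrt{6} + 2 \cdot 0 \cdot \frac{1}{6}\right)^{2} = \left(- 6 \sqrt{6} + 0\right)^{2} = \left(- 6 \sqrt{6}\right)^{2} = 216$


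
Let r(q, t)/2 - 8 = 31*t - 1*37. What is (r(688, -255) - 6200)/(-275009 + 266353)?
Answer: 5517/2164 ≈ 2.5494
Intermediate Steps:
r(q, t) = -58 + 62*t (r(q, t) = 16 + 2*(31*t - 1*37) = 16 + 2*(31*t - 37) = 16 + 2*(-37 + 31*t) = 16 + (-74 + 62*t) = -58 + 62*t)
(r(688, -255) - 6200)/(-275009 + 266353) = ((-58 + 62*(-255)) - 6200)/(-275009 + 266353) = ((-58 - 15810) - 6200)/(-8656) = (-15868 - 6200)*(-1/8656) = -22068*(-1/8656) = 5517/2164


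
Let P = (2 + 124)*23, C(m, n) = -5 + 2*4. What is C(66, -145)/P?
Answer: 1/966 ≈ 0.0010352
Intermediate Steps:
C(m, n) = 3 (C(m, n) = -5 + 8 = 3)
P = 2898 (P = 126*23 = 2898)
C(66, -145)/P = 3/2898 = 3*(1/2898) = 1/966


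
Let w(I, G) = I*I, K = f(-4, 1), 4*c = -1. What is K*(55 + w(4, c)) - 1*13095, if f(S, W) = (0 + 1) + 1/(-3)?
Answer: -39143/3 ≈ -13048.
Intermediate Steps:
c = -¼ (c = (¼)*(-1) = -¼ ≈ -0.25000)
f(S, W) = ⅔ (f(S, W) = 1 - ⅓ = ⅔)
K = ⅔ ≈ 0.66667
w(I, G) = I²
K*(55 + w(4, c)) - 1*13095 = 2*(55 + 4²)/3 - 1*13095 = 2*(55 + 16)/3 - 13095 = (⅔)*71 - 13095 = 142/3 - 13095 = -39143/3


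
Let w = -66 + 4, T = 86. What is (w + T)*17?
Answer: 408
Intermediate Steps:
w = -62
(w + T)*17 = (-62 + 86)*17 = 24*17 = 408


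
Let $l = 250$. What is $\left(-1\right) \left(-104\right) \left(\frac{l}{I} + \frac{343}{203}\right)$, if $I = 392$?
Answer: $\frac{343954}{1421} \approx 242.05$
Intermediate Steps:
$\left(-1\right) \left(-104\right) \left(\frac{l}{I} + \frac{343}{203}\right) = \left(-1\right) \left(-104\right) \left(\frac{250}{392} + \frac{343}{203}\right) = 104 \left(250 \cdot \frac{1}{392} + 343 \cdot \frac{1}{203}\right) = 104 \left(\frac{125}{196} + \frac{49}{29}\right) = 104 \cdot \frac{13229}{5684} = \frac{343954}{1421}$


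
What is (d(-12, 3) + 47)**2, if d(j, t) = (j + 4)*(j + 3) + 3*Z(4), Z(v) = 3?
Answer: 16384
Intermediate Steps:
d(j, t) = 9 + (3 + j)*(4 + j) (d(j, t) = (j + 4)*(j + 3) + 3*3 = (4 + j)*(3 + j) + 9 = (3 + j)*(4 + j) + 9 = 9 + (3 + j)*(4 + j))
(d(-12, 3) + 47)**2 = ((21 + (-12)**2 + 7*(-12)) + 47)**2 = ((21 + 144 - 84) + 47)**2 = (81 + 47)**2 = 128**2 = 16384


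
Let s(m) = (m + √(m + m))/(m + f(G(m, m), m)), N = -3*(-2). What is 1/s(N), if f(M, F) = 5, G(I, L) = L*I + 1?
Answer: 11/4 - 11*√3/12 ≈ 1.1623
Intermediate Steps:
G(I, L) = 1 + I*L (G(I, L) = I*L + 1 = 1 + I*L)
N = 6
s(m) = (m + √2*√m)/(5 + m) (s(m) = (m + √(m + m))/(m + 5) = (m + √(2*m))/(5 + m) = (m + √2*√m)/(5 + m))
1/s(N) = 1/((6 + √2*√6)/(5 + 6)) = 1/((6 + 2*√3)/11) = 1/(6/11 + 2*√3/11)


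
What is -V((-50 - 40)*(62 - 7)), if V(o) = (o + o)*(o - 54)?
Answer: -49539600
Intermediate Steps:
V(o) = 2*o*(-54 + o) (V(o) = (2*o)*(-54 + o) = 2*o*(-54 + o))
-V((-50 - 40)*(62 - 7)) = -2*(-50 - 40)*(62 - 7)*(-54 + (-50 - 40)*(62 - 7)) = -2*(-90*55)*(-54 - 90*55) = -2*(-4950)*(-54 - 4950) = -2*(-4950)*(-5004) = -1*49539600 = -49539600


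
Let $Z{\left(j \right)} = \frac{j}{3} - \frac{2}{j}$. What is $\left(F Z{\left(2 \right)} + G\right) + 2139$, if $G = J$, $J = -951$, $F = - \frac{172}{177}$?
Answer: $\frac{631000}{531} \approx 1188.3$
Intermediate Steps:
$Z{\left(j \right)} = - \frac{2}{j} + \frac{j}{3}$ ($Z{\left(j \right)} = j \frac{1}{3} - \frac{2}{j} = \frac{j}{3} - \frac{2}{j} = - \frac{2}{j} + \frac{j}{3}$)
$F = - \frac{172}{177}$ ($F = \left(-172\right) \frac{1}{177} = - \frac{172}{177} \approx -0.97175$)
$G = -951$
$\left(F Z{\left(2 \right)} + G\right) + 2139 = \left(- \frac{172 \left(- \frac{2}{2} + \frac{1}{3} \cdot 2\right)}{177} - 951\right) + 2139 = \left(- \frac{172 \left(\left(-2\right) \frac{1}{2} + \frac{2}{3}\right)}{177} - 951\right) + 2139 = \left(- \frac{172 \left(-1 + \frac{2}{3}\right)}{177} - 951\right) + 2139 = \left(\left(- \frac{172}{177}\right) \left(- \frac{1}{3}\right) - 951\right) + 2139 = \left(\frac{172}{531} - 951\right) + 2139 = - \frac{504809}{531} + 2139 = \frac{631000}{531}$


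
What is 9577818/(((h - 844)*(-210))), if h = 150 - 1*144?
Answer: 1596303/29330 ≈ 54.426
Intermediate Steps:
h = 6 (h = 150 - 144 = 6)
9577818/(((h - 844)*(-210))) = 9577818/(((6 - 844)*(-210))) = 9577818/((-838*(-210))) = 9577818/175980 = 9577818*(1/175980) = 1596303/29330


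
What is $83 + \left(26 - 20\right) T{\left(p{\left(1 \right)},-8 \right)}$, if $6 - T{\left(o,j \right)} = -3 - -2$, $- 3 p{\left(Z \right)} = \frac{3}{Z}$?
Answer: $125$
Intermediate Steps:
$p{\left(Z \right)} = - \frac{1}{Z}$ ($p{\left(Z \right)} = - \frac{3 \frac{1}{Z}}{3} = - \frac{1}{Z}$)
$T{\left(o,j \right)} = 7$ ($T{\left(o,j \right)} = 6 - \left(-3 - -2\right) = 6 - \left(-3 + 2\right) = 6 - -1 = 6 + 1 = 7$)
$83 + \left(26 - 20\right) T{\left(p{\left(1 \right)},-8 \right)} = 83 + \left(26 - 20\right) 7 = 83 + 6 \cdot 7 = 83 + 42 = 125$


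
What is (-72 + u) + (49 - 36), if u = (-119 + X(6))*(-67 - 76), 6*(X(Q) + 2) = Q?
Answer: 17101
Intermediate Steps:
X(Q) = -2 + Q/6
u = 17160 (u = (-119 + (-2 + (⅙)*6))*(-67 - 76) = (-119 + (-2 + 1))*(-143) = (-119 - 1)*(-143) = -120*(-143) = 17160)
(-72 + u) + (49 - 36) = (-72 + 17160) + (49 - 36) = 17088 + 13 = 17101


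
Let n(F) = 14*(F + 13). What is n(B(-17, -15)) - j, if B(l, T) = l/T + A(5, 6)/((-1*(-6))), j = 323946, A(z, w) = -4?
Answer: -4856362/15 ≈ -3.2376e+5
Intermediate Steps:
B(l, T) = -⅔ + l/T (B(l, T) = l/T - 4/((-1*(-6))) = l/T - 4/6 = l/T - 4*⅙ = l/T - ⅔ = -⅔ + l/T)
n(F) = 182 + 14*F (n(F) = 14*(13 + F) = 182 + 14*F)
n(B(-17, -15)) - j = (182 + 14*(-⅔ - 17/(-15))) - 1*323946 = (182 + 14*(-⅔ - 17*(-1/15))) - 323946 = (182 + 14*(-⅔ + 17/15)) - 323946 = (182 + 14*(7/15)) - 323946 = (182 + 98/15) - 323946 = 2828/15 - 323946 = -4856362/15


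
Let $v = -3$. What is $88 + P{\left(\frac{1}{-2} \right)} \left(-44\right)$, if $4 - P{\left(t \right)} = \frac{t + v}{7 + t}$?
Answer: $- \frac{1452}{13} \approx -111.69$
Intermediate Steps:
$P{\left(t \right)} = 4 - \frac{-3 + t}{7 + t}$ ($P{\left(t \right)} = 4 - \frac{t - 3}{7 + t} = 4 - \frac{-3 + t}{7 + t}$)
$88 + P{\left(\frac{1}{-2} \right)} \left(-44\right) = 88 + \frac{31 + \frac{3}{-2}}{7 + \frac{1}{-2}} \left(-44\right) = 88 + \frac{31 + 3 \left(- \frac{1}{2}\right)}{7 - \frac{1}{2}} \left(-44\right) = 88 + \frac{31 - \frac{3}{2}}{\frac{13}{2}} \left(-44\right) = 88 + \frac{2}{13} \cdot \frac{59}{2} \left(-44\right) = 88 + \frac{59}{13} \left(-44\right) = 88 - \frac{2596}{13} = - \frac{1452}{13}$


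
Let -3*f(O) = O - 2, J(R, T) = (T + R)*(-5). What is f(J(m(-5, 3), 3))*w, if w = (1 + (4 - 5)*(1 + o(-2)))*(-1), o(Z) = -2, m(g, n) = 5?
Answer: -28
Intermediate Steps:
J(R, T) = -5*R - 5*T (J(R, T) = (R + T)*(-5) = -5*R - 5*T)
f(O) = 2/3 - O/3 (f(O) = -(O - 2)/3 = -(-2 + O)/3 = 2/3 - O/3)
w = -2 (w = (1 + (4 - 5)*(1 - 2))*(-1) = (1 - 1*(-1))*(-1) = (1 + 1)*(-1) = 2*(-1) = -2)
f(J(m(-5, 3), 3))*w = (2/3 - (-5*5 - 5*3)/3)*(-2) = (2/3 - (-25 - 15)/3)*(-2) = (2/3 - 1/3*(-40))*(-2) = (2/3 + 40/3)*(-2) = 14*(-2) = -28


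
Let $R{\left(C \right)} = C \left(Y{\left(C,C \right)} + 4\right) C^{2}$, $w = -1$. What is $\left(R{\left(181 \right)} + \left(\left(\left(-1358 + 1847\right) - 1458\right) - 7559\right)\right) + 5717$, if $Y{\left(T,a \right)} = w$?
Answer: $17786412$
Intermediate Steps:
$Y{\left(T,a \right)} = -1$
$R{\left(C \right)} = 3 C^{3}$ ($R{\left(C \right)} = C \left(-1 + 4\right) C^{2} = C 3 C^{2} = 3 C C^{2} = 3 C^{3}$)
$\left(R{\left(181 \right)} + \left(\left(\left(-1358 + 1847\right) - 1458\right) - 7559\right)\right) + 5717 = \left(3 \cdot 181^{3} + \left(\left(\left(-1358 + 1847\right) - 1458\right) - 7559\right)\right) + 5717 = \left(3 \cdot 5929741 + \left(\left(489 - 1458\right) - 7559\right)\right) + 5717 = \left(17789223 - 8528\right) + 5717 = 17780695 + 5717 = 17786412$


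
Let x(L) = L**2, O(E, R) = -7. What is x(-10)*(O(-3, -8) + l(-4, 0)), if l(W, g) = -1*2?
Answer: -900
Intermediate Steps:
l(W, g) = -2
x(-10)*(O(-3, -8) + l(-4, 0)) = (-10)**2*(-7 - 2) = 100*(-9) = -900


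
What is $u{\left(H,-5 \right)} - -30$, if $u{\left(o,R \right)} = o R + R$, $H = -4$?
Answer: $45$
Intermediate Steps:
$u{\left(o,R \right)} = R + R o$ ($u{\left(o,R \right)} = R o + R = R + R o$)
$u{\left(H,-5 \right)} - -30 = - 5 \left(1 - 4\right) - -30 = \left(-5\right) \left(-3\right) + 30 = 15 + 30 = 45$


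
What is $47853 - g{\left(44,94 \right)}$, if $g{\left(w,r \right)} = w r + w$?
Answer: $43673$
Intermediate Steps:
$g{\left(w,r \right)} = w + r w$ ($g{\left(w,r \right)} = r w + w = w + r w$)
$47853 - g{\left(44,94 \right)} = 47853 - 44 \left(1 + 94\right) = 47853 - 44 \cdot 95 = 47853 - 4180 = 43673$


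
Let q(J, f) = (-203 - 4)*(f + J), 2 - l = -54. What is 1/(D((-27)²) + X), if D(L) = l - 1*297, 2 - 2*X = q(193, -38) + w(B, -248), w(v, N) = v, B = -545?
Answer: 1/16075 ≈ 6.2208e-5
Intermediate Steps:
l = 56 (l = 2 - 1*(-54) = 2 + 54 = 56)
q(J, f) = -207*J - 207*f (q(J, f) = -207*(J + f) = -207*J - 207*f)
X = 16316 (X = 1 - ((-207*193 - 207*(-38)) - 545)/2 = 1 - ((-39951 + 7866) - 545)/2 = 1 - (-32085 - 545)/2 = 1 - ½*(-32630) = 1 + 16315 = 16316)
D(L) = -241 (D(L) = 56 - 1*297 = 56 - 297 = -241)
1/(D((-27)²) + X) = 1/(-241 + 16316) = 1/16075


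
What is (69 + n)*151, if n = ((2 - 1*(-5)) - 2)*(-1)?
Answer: 9664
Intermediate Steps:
n = -5 (n = ((2 + 5) - 2)*(-1) = (7 - 2)*(-1) = 5*(-1) = -5)
(69 + n)*151 = (69 - 5)*151 = 64*151 = 9664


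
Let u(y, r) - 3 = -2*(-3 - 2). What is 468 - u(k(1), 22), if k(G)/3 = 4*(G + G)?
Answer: 455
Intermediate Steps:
k(G) = 24*G (k(G) = 3*(4*(G + G)) = 3*(4*(2*G)) = 3*(8*G) = 24*G)
u(y, r) = 13 (u(y, r) = 3 - 2*(-3 - 2) = 3 - 2*(-5) = 3 + 10 = 13)
468 - u(k(1), 22) = 468 - 1*13 = 468 - 13 = 455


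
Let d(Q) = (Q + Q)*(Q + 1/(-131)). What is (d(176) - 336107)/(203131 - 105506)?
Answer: -35914657/12788875 ≈ -2.8083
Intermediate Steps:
d(Q) = 2*Q*(-1/131 + Q) (d(Q) = (2*Q)*(Q - 1/131) = (2*Q)*(-1/131 + Q) = 2*Q*(-1/131 + Q))
(d(176) - 336107)/(203131 - 105506) = ((2/131)*176*(-1 + 131*176) - 336107)/(203131 - 105506) = ((2/131)*176*(-1 + 23056) - 336107)/97625 = ((2/131)*176*23055 - 336107)*(1/97625) = (8115360/131 - 336107)*(1/97625) = -35914657/131*1/97625 = -35914657/12788875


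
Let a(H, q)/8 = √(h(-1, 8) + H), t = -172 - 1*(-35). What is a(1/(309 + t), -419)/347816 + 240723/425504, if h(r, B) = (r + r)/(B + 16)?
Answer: 240723/425504 + I*√1290/5608533 ≈ 0.56574 + 6.4039e-6*I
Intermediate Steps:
h(r, B) = 2*r/(16 + B) (h(r, B) = (2*r)/(16 + B) = 2*r/(16 + B))
t = -137 (t = -172 + 35 = -137)
a(H, q) = 8*√(-1/12 + H) (a(H, q) = 8*√(2*(-1)/(16 + 8) + H) = 8*√(2*(-1)/24 + H) = 8*√(2*(-1)*(1/24) + H) = 8*√(-1/12 + H))
a(1/(309 + t), -419)/347816 + 240723/425504 = (4*√(-3 + 36/(309 - 137))/3)/347816 + 240723/425504 = (4*√(-3 + 36/172)/3)*(1/347816) + 240723*(1/425504) = (4*√(-3 + 36*(1/172))/3)*(1/347816) + 240723/425504 = (4*√(-3 + 9/43)/3)*(1/347816) + 240723/425504 = (4*√(-120/43)/3)*(1/347816) + 240723/425504 = (4*(2*I*√1290/43)/3)*(1/347816) + 240723/425504 = (8*I*√1290/129)*(1/347816) + 240723/425504 = I*√1290/5608533 + 240723/425504 = 240723/425504 + I*√1290/5608533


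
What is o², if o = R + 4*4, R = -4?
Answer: 144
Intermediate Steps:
o = 12 (o = -4 + 4*4 = -4 + 16 = 12)
o² = 12² = 144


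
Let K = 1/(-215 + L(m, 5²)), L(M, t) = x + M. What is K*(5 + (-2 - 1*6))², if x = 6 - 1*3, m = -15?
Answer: -9/227 ≈ -0.039648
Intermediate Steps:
x = 3 (x = 6 - 3 = 3)
L(M, t) = 3 + M
K = -1/227 (K = 1/(-215 + (3 - 15)) = 1/(-215 - 12) = 1/(-227) = -1/227 ≈ -0.0044053)
K*(5 + (-2 - 1*6))² = -(5 + (-2 - 1*6))²/227 = -(5 + (-2 - 6))²/227 = -(5 - 8)²/227 = -1/227*(-3)² = -1/227*9 = -9/227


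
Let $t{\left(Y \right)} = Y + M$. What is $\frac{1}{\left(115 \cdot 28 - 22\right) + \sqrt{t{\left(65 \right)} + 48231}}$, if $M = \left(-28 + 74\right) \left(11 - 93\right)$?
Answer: $\frac{1599}{5091340} - \frac{\sqrt{11131}}{5091340} \approx 0.00029334$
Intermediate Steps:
$M = -3772$ ($M = 46 \left(-82\right) = -3772$)
$t{\left(Y \right)} = -3772 + Y$ ($t{\left(Y \right)} = Y - 3772 = -3772 + Y$)
$\frac{1}{\left(115 \cdot 28 - 22\right) + \sqrt{t{\left(65 \right)} + 48231}} = \frac{1}{\left(115 \cdot 28 - 22\right) + \sqrt{\left(-3772 + 65\right) + 48231}} = \frac{1}{\left(3220 - 22\right) + \sqrt{-3707 + 48231}} = \frac{1}{3198 + \sqrt{44524}} = \frac{1}{3198 + 2 \sqrt{11131}}$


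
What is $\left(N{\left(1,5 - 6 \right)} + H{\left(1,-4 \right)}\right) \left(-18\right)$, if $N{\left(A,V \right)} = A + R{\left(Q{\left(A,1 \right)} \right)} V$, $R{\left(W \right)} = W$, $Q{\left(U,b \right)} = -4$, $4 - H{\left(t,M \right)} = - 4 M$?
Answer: $126$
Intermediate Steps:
$H{\left(t,M \right)} = 4 + 4 M$ ($H{\left(t,M \right)} = 4 - - 4 M = 4 + 4 M$)
$N{\left(A,V \right)} = A - 4 V$
$\left(N{\left(1,5 - 6 \right)} + H{\left(1,-4 \right)}\right) \left(-18\right) = \left(\left(1 - 4 \left(5 - 6\right)\right) + \left(4 + 4 \left(-4\right)\right)\right) \left(-18\right) = \left(\left(1 - 4 \left(5 - 6\right)\right) + \left(4 - 16\right)\right) \left(-18\right) = \left(\left(1 - -4\right) - 12\right) \left(-18\right) = \left(\left(1 + 4\right) - 12\right) \left(-18\right) = \left(5 - 12\right) \left(-18\right) = \left(-7\right) \left(-18\right) = 126$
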